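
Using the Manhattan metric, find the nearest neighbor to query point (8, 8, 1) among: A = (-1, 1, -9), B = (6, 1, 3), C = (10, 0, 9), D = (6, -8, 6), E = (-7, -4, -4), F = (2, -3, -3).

Distances: d(A) = 26, d(B) = 11, d(C) = 18, d(D) = 23, d(E) = 32, d(F) = 21. Nearest: B = (6, 1, 3) with distance 11.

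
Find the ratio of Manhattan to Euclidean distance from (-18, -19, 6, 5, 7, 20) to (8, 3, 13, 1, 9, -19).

L1 = |-18 - 8| + |-19 - 3| + |6 - 13| + |5 - 1| + |7 - 9| + |20 - (-19)| = 26 + 22 + 7 + 4 + 2 + 39 = 100
L2 = √(26² + 22² + 7² + 4² + 2² + 39²) = √2750 ≈ 52.4404
L1 ≥ L2 always (equality iff movement is along one axis); L1 > L2 here.
Ratio L1/L2 = 100/√2750 ≈ 1.9069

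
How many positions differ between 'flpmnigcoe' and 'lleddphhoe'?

Differing positions: 1, 3, 4, 5, 6, 7, 8. Hamming distance = 7.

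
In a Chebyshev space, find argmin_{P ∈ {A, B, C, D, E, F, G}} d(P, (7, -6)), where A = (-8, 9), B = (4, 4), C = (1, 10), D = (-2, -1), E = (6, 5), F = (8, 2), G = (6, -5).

Distances: d(A) = 15, d(B) = 10, d(C) = 16, d(D) = 9, d(E) = 11, d(F) = 8, d(G) = 1. Nearest: G = (6, -5) with distance 1.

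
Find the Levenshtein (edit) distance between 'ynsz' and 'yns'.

Let D[i][j] be the edit distance between the first i characters of 'ynsz' and the first j characters of 'yns', with D[i][0] = i, D[0][j] = j, and D[i][j] = D[i-1][j-1] if the characters match, else 1 + min(D[i-1][j], D[i][j-1], D[i-1][j-1]). Filling the table (rows: prefixes of 'ynsz', columns: prefixes of 'yns'):
     ε  y  n  s
  ε  0  1  2  3
  y  1  0  1  2
  n  2  1  0  1
  s  3  2  1  0
  z  4  3  2  1
The bottom-right entry gives D[4][3] = 1, so no sequence of fewer than 1 edit works. Backtracking through the table gives one optimal edit sequence (1 edit):
  ynsz → yns (del z @4)
Edit distance = 1.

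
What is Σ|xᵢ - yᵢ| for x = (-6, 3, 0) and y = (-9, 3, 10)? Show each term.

Σ|x_i - y_i| = |-6 - (-9)| + |3 - 3| + |0 - 10| = 3 + 0 + 10 = 13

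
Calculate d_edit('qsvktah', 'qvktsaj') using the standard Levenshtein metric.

Let D[i][j] be the edit distance between the first i characters of 'qsvktah' and the first j characters of 'qvktsaj', with D[i][0] = i, D[0][j] = j, and D[i][j] = D[i-1][j-1] if the characters match, else 1 + min(D[i-1][j], D[i][j-1], D[i-1][j-1]). Filling the table (rows: prefixes of 'qsvktah', columns: prefixes of 'qvktsaj'):
     ε  q  v  k  t  s  a  j
  ε  0  1  2  3  4  5  6  7
  q  1  0  1  2  3  4  5  6
  s  2  1  1  2  3  3  4  5
  v  3  2  1  2  3  4  4  5
  k  4  3  2  1  2  3  4  5
  t  5  4  3  2  1  2  3  4
  a  6  5  4  3  2  2  2  3
  h  7  6  5  4  3  3  3  3
The bottom-right entry gives D[7][7] = 3, so no sequence of fewer than 3 edits works. Backtracking through the table gives one optimal edit sequence (3 edits):
  qsvktah → qvktah (del s @2)
  qvktah → qvktsah (ins s @5)
  qvktsah → qvktsaj (sub h→j @7)
Edit distance = 3.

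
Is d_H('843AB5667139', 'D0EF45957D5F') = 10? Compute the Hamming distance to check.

Differing positions: 1, 2, 3, 4, 5, 7, 8, 10, 11, 12. Hamming distance = 10, so the claim is true.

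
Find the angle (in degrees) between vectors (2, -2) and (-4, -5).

With u = (2, -2), v = (-4, -5):
u·v = 2·(-4) + (-2)·(-5) = (-8) + 10 = 2.
|u| = √(2² + (-2)²) = √8, |v| = √((-4)² + (-5)²) = √41, so |u||v| = √(8·41) = √328.
cos θ = (u·v)/(|u||v|) = 2/√328 ≈ 0.110432
θ = arccos(0.110432) ≈ 83.66°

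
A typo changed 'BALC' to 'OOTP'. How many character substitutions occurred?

Differing positions: 1, 2, 3, 4. Hamming distance = 4.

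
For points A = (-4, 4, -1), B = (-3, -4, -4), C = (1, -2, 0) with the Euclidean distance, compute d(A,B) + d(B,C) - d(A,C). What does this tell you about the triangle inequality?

d(A,B) = √(1² + 8² + 3²) = √74 ≈ 8.6023, d(B,C) = √(4² + 2² + 4²) = √36 = 6, d(A,C) = √(5² + 6² + 1²) = √62 ≈ 7.874.
d(A,B) + d(B,C) - d(A,C) = 8.6023 + 6 - 7.874 = 14.6023 - 7.874 = 6.7283 (to 4 decimal places). This is ≥ 0, so the triangle inequality holds for these points.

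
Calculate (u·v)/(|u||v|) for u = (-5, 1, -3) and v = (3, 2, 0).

With u = (-5, 1, -3), v = (3, 2, 0):
u·v = (-5)·3 + 1·2 + (-3)·0 = (-15) + 2 + 0 = -13.
|u| = √((-5)² + 1² + (-3)²) = √35, |v| = √(3² + 2² + 0²) = √13, so |u||v| = √(35·13) = √455.
cos θ = (u·v)/(|u||v|) = -13/√455 ≈ -0.6094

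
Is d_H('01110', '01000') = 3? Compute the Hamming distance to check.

Differing positions: 3, 4. Hamming distance = 2, so the claim that d_H = 3 is false.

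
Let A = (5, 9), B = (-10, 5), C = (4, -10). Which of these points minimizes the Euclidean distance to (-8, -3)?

Distances: d(A) ≈ 17.6918, d(B) ≈ 8.2462, d(C) ≈ 13.8924. Nearest: B = (-10, 5) with distance 8.2462.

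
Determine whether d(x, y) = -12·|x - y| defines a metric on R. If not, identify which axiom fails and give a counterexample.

No. With c = -12 < 0, d fails non-negativity: d(4, 5) = -12·|4 - 5| = -12·1 = -12 < 0.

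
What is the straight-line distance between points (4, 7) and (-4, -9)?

√(Σ(x_i - y_i)²) = √((4 - (-4))² + (7 - (-9))²)
= √(8² + 16²) = √(64 + 256) = √320 ≈ 17.8885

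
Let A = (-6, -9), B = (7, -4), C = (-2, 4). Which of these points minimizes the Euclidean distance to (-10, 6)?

Distances: d(A) ≈ 15.5242, d(B) ≈ 19.7231, d(C) ≈ 8.2462. Nearest: C = (-2, 4) with distance 8.2462.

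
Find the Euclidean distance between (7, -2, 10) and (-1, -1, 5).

√(Σ(x_i - y_i)²) = √((7 - (-1))² + (-2 - (-1))² + (10 - 5)²)
= √(8² + (-1)² + 5²) = √(64 + 1 + 25) = √90 ≈ 9.4868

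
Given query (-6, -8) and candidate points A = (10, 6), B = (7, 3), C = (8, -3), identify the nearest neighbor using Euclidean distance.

Distances: d(A) ≈ 21.2603, d(B) ≈ 17.0294, d(C) ≈ 14.8661. Nearest: C = (8, -3) with distance 14.8661.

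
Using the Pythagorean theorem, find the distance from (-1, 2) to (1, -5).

√(Σ(x_i - y_i)²) = √((-1 - 1)² + (2 - (-5))²)
= √((-2)² + 7²) = √(4 + 49) = √53 ≈ 7.2801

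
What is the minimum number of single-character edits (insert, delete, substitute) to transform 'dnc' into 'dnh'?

Let D[i][j] be the edit distance between the first i characters of 'dnc' and the first j characters of 'dnh', with D[i][0] = i, D[0][j] = j, and D[i][j] = D[i-1][j-1] if the characters match, else 1 + min(D[i-1][j], D[i][j-1], D[i-1][j-1]). Filling the table (rows: prefixes of 'dnc', columns: prefixes of 'dnh'):
     ε  d  n  h
  ε  0  1  2  3
  d  1  0  1  2
  n  2  1  0  1
  c  3  2  1  1
The bottom-right entry gives D[3][3] = 1, so no sequence of fewer than 1 edit works. Backtracking through the table gives one optimal edit sequence (1 edit):
  dnc → dnh (sub c→h @3)
Edit distance = 1.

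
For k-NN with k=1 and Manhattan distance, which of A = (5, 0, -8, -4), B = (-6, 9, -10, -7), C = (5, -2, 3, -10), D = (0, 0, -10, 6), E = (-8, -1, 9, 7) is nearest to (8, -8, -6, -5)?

Distances: d(A) = 14, d(B) = 37, d(C) = 23, d(D) = 31, d(E) = 50. Nearest: A = (5, 0, -8, -4) with distance 14.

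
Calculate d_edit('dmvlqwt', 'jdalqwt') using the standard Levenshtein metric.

Let D[i][j] be the edit distance between the first i characters of 'dmvlqwt' and the first j characters of 'jdalqwt', with D[i][0] = i, D[0][j] = j, and D[i][j] = D[i-1][j-1] if the characters match, else 1 + min(D[i-1][j], D[i][j-1], D[i-1][j-1]). Filling the table (rows: prefixes of 'dmvlqwt', columns: prefixes of 'jdalqwt'):
     ε  j  d  a  l  q  w  t
  ε  0  1  2  3  4  5  6  7
  d  1  1  1  2  3  4  5  6
  m  2  2  2  2  3  4  5  6
  v  3  3  3  3  3  4  5  6
  l  4  4  4  4  3  4  5  6
  q  5  5  5  5  4  3  4  5
  w  6  6  6  6  5  4  3  4
  t  7  7  7  7  6  5  4  3
The bottom-right entry gives D[7][7] = 3, so no sequence of fewer than 3 edits works. Backtracking through the table gives one optimal edit sequence (3 edits):
  dmvlqwt → jmvlqwt (sub d→j @1)
  jmvlqwt → jdvlqwt (sub m→d @2)
  jdvlqwt → jdalqwt (sub v→a @3)
Edit distance = 3.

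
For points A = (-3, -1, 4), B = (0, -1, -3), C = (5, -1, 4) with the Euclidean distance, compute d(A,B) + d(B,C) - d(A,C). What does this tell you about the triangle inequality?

d(A,B) = √(3² + 0² + 7²) = √58 ≈ 7.6158, d(B,C) = √(5² + 0² + 7²) = √74 ≈ 8.6023, d(A,C) = √(8² + 0² + 0²) = √64 = 8.
d(A,B) + d(B,C) - d(A,C) = 7.6158 + 8.6023 - 8 = 16.2181 - 8 = 8.2181 (to 4 decimal places). This is ≥ 0, so the triangle inequality holds for these points.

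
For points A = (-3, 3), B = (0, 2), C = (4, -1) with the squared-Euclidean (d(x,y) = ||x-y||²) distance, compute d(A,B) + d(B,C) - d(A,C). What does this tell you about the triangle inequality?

d(A,B) = 3² + 1² = 10, d(B,C) = 4² + 3² = 25, d(A,C) = 7² + 4² = 65.
d(A,B) + d(B,C) - d(A,C) = 10 + 25 - 65 = 35 - 65 = -30. This is < 0, so the triangle inequality FAILS for these points (squared-Euclidean is not a metric).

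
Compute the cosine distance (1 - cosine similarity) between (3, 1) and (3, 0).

With u = (3, 1), v = (3, 0):
u·v = 3·3 + 1·0 = 9 + 0 = 9.
|u| = √(3² + 1²) = √10, |v| = √(3² + 0²) = √9, so |u||v| = √(10·9) = √90.
cos θ = (u·v)/(|u||v|) = 9/√90 ≈ 0.9487
Cosine distance = 1 - cos θ ≈ 1 - 0.9487 = 0.0513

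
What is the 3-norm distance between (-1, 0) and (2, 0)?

(Σ|x_i - y_i|^3)^(1/3) = (|-1 - 2|^3 + |0 - 0|^3)^(1/3)
= (3^3 + 0^3)^(1/3) = (27 + 0)^(1/3) = (27)^(1/3) = 3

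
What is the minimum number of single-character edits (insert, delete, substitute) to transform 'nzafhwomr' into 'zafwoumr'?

Let D[i][j] be the edit distance between the first i characters of 'nzafhwomr' and the first j characters of 'zafwoumr', with D[i][0] = i, D[0][j] = j, and D[i][j] = D[i-1][j-1] if the characters match, else 1 + min(D[i-1][j], D[i][j-1], D[i-1][j-1]). Filling the table (rows: prefixes of 'nzafhwomr', columns: prefixes of 'zafwoumr'):
     ε  z  a  f  w  o  u  m  r
  ε  0  1  2  3  4  5  6  7  8
  n  1  1  2  3  4  5  6  7  8
  z  2  1  2  3  4  5  6  7  8
  a  3  2  1  2  3  4  5  6  7
  f  4  3  2  1  2  3  4  5  6
  h  5  4  3  2  2  3  4  5  6
  w  6  5  4  3  2  3  4  5  6
  o  7  6  5  4  3  2  3  4  5
  m  8  7  6  5  4  3  3  3  4
  r  9  8  7  6  5  4  4  4  3
The bottom-right entry gives D[9][8] = 3, so no sequence of fewer than 3 edits works. Backtracking through the table gives one optimal edit sequence (3 edits):
  nzafhwomr → zafhwomr (del n @1)
  zafhwomr → zafwomr (del h @4)
  zafwomr → zafwoumr (ins u @6)
Edit distance = 3.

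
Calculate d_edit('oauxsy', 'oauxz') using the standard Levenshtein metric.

Let D[i][j] be the edit distance between the first i characters of 'oauxsy' and the first j characters of 'oauxz', with D[i][0] = i, D[0][j] = j, and D[i][j] = D[i-1][j-1] if the characters match, else 1 + min(D[i-1][j], D[i][j-1], D[i-1][j-1]). Filling the table (rows: prefixes of 'oauxsy', columns: prefixes of 'oauxz'):
     ε  o  a  u  x  z
  ε  0  1  2  3  4  5
  o  1  0  1  2  3  4
  a  2  1  0  1  2  3
  u  3  2  1  0  1  2
  x  4  3  2  1  0  1
  s  5  4  3  2  1  1
  y  6  5  4  3  2  2
The bottom-right entry gives D[6][5] = 2, so no sequence of fewer than 2 edits works. Backtracking through the table gives one optimal edit sequence (2 edits):
  oauxsy → oauxy (del s @5)
  oauxy → oauxz (sub y→z @5)
Edit distance = 2.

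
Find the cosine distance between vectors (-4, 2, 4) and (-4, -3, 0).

With u = (-4, 2, 4), v = (-4, -3, 0):
u·v = (-4)·(-4) + 2·(-3) + 4·0 = 16 + (-6) + 0 = 10.
|u| = √((-4)² + 2² + 4²) = √36, |v| = √((-4)² + (-3)² + 0²) = √25, so |u||v| = √(36·25) = √900 = 30.
cos θ = (u·v)/(|u||v|) = 10/30 ≈ 0.3333
Cosine distance = 1 - cos θ ≈ 1 - 0.3333 = 0.6667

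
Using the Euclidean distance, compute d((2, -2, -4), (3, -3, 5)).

(Σ|x_i - y_i|^2)^(1/2) = (|2 - 3|^2 + |-2 - (-3)|^2 + |-4 - 5|^2)^(1/2)
= (1^2 + 1^2 + 9^2)^(1/2) = (1 + 1 + 81)^(1/2) = (83)^(1/2) ≈ 9.1104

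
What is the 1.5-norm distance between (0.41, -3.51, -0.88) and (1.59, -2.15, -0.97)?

(Σ|x_i - y_i|^1.5)^(1/1.5) = (|0.41 - 1.59|^1.5 + |-3.51 - (-2.15)|^1.5 + |-0.88 - (-0.97)|^1.5)^(1/1.5)
= (1.18^1.5 + 1.36^1.5 + 0.09^1.5)^(1/1.5) ≈ (1.2818 + 1.586 + 0.027)^(1/1.5) = (2.8948)^(1/1.5) ≈ 2.0312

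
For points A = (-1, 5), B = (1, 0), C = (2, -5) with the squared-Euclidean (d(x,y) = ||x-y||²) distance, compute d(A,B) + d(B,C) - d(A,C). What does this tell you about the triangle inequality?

d(A,B) = 2² + 5² = 29, d(B,C) = 1² + 5² = 26, d(A,C) = 3² + 10² = 109.
d(A,B) + d(B,C) - d(A,C) = 29 + 26 - 109 = 55 - 109 = -54. This is < 0, so the triangle inequality FAILS for these points (squared-Euclidean is not a metric).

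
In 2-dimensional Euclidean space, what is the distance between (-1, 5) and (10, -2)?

√(Σ(x_i - y_i)²) = √((-1 - 10)² + (5 - (-2))²)
= √((-11)² + 7²) = √(121 + 49) = √170 ≈ 13.0384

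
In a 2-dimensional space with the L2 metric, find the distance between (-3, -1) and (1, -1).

(Σ|x_i - y_i|^2)^(1/2) = (|-3 - 1|^2 + |-1 - (-1)|^2)^(1/2)
= (4^2 + 0^2)^(1/2) = (16 + 0)^(1/2) = (16)^(1/2) = 4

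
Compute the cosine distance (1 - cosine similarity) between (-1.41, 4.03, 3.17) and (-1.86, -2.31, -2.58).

With u = (-1.41, 4.03, 3.17), v = (-1.86, -2.31, -2.58):
u·v = (-1.41)·(-1.86) + 4.03·(-2.31) + 3.17·(-2.58) = 2.6226 + (-9.3093) + (-8.1786) = -14.8653.
|u| = √((-1.41)² + 4.03² + 3.17²) = √(1.9881 + 16.2409 + 10.0489) = √28.2779, |v| = √((-1.86)² + (-2.31)² + (-2.58)²) = √(3.4596 + 5.3361 + 6.6564) = √15.4521.
cos θ = (u·v)/(|u||v|) = -14.8653/(√28.2779·√15.4521) ≈ -0.7111
Cosine distance = 1 - cos θ ≈ 1 - (-0.7111) = 1.7111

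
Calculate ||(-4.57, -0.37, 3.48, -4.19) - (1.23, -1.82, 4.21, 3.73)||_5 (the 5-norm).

(Σ|x_i - y_i|^5)^(1/5) = (|-4.57 - 1.23|^5 + |-0.37 - (-1.82)|^5 + |3.48 - 4.21|^5 + |-4.19 - 3.73|^5)^(1/5)
= (5.8^5 + 1.45^5 + 0.73^5 + 7.92^5)^(1/5) ≈ (6563.5677 + 6.4097 + 0.2073 + 31162.042)^(1/5) = (37732.2267)^(1/5) ≈ 8.2289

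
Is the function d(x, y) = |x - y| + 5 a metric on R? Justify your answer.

No. d fails identity of indiscernibles (specifically d(x,x) = 0): d(-6, -6) = |-6 - (-6)| + 5 = 0 + 5 = 5 ≠ 0.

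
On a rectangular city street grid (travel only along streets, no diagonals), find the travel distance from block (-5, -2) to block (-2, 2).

Σ|x_i - y_i| = |-5 - (-2)| + |-2 - 2| = 3 + 4 = 7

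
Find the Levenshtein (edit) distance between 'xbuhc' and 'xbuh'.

Let D[i][j] be the edit distance between the first i characters of 'xbuhc' and the first j characters of 'xbuh', with D[i][0] = i, D[0][j] = j, and D[i][j] = D[i-1][j-1] if the characters match, else 1 + min(D[i-1][j], D[i][j-1], D[i-1][j-1]). Filling the table (rows: prefixes of 'xbuhc', columns: prefixes of 'xbuh'):
     ε  x  b  u  h
  ε  0  1  2  3  4
  x  1  0  1  2  3
  b  2  1  0  1  2
  u  3  2  1  0  1
  h  4  3  2  1  0
  c  5  4  3  2  1
The bottom-right entry gives D[5][4] = 1, so no sequence of fewer than 1 edit works. Backtracking through the table gives one optimal edit sequence (1 edit):
  xbuhc → xbuh (del c @5)
Edit distance = 1.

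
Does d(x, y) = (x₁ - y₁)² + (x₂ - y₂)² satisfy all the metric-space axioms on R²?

No. The squared Euclidean distance fails the triangle inequality. Counterexample: x = (0, 0), y = (4, 3), z = (8, 6). d(x,z) = 8² + 6² = 100, but d(x,y) + d(y,z) = (4² + 3²) + (4² + 3²) = 25 + 25 = 50. Since 100 > 50, the triangle inequality is violated. (Note: √d, the ordinary Euclidean distance, IS a metric.)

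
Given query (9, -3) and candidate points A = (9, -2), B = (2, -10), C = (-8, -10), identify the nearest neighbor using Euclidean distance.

Distances: d(A) = 1, d(B) ≈ 9.8995, d(C) ≈ 18.3848. Nearest: A = (9, -2) with distance 1.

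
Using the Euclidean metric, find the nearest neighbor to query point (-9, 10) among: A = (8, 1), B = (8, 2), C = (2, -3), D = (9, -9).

Distances: d(A) ≈ 19.2354, d(B) ≈ 18.7883, d(C) ≈ 17.0294, d(D) ≈ 26.1725. Nearest: C = (2, -3) with distance 17.0294.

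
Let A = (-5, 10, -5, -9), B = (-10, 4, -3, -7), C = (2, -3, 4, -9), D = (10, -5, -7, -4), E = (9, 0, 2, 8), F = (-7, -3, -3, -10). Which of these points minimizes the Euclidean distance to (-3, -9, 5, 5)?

Distances: d(A) ≈ 25.7099, d(B) ≈ 20.6398, d(C) ≈ 16.0624, d(D) ≈ 20.2485, d(E) ≈ 15.5885, d(F) ≈ 18.4662. Nearest: E = (9, 0, 2, 8) with distance 15.5885.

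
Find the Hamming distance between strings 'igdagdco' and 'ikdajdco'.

Differing positions: 2, 5. Hamming distance = 2.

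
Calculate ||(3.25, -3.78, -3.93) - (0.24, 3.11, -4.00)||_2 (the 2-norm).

(Σ|x_i - y_i|^2)^(1/2) = (|3.25 - 0.24|^2 + |-3.78 - 3.11|^2 + |-3.93 - (-4)|^2)^(1/2)
= (3.01^2 + 6.89^2 + 0.07^2)^(1/2) = (9.0601 + 47.4721 + 0.0049)^(1/2) = (56.5371)^(1/2) ≈ 7.5191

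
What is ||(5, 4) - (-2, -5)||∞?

max(|x_i - y_i|) = max(|5 - (-2)|, |4 - (-5)|) = max(7, 9) = 9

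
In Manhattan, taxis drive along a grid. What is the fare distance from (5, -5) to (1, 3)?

Σ|x_i - y_i| = |5 - 1| + |-5 - 3| = 4 + 8 = 12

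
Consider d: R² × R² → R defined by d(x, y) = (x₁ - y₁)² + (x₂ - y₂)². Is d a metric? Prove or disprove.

No. The squared Euclidean distance fails the triangle inequality. Counterexample: x = (0, 0), y = (5, 5), z = (10, 10). d(x,z) = 10² + 10² = 200, but d(x,y) + d(y,z) = (5² + 5²) + (5² + 5²) = 50 + 50 = 100. Since 200 > 100, the triangle inequality is violated. (Note: √d, the ordinary Euclidean distance, IS a metric.)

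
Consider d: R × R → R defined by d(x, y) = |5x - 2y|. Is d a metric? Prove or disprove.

No. d fails symmetry: d(1, 6) = |5·1 - 2·6| = |-7| = 7, but d(6, 1) = |5·6 - 2·1| = |28| = 28. Since 7 ≠ 28, d(x,y) ≠ d(y,x) in general.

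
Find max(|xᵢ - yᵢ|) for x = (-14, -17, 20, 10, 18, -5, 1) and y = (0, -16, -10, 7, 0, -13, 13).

max(|x_i - y_i|) = max(|-14 - 0|, |-17 - (-16)|, |20 - (-10)|, |10 - 7|, |18 - 0|, |-5 - (-13)|, |1 - 13|) = max(14, 1, 30, 3, 18, 8, 12) = 30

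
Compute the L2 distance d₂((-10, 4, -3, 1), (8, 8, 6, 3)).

√(Σ(x_i - y_i)²) = √((-10 - 8)² + (4 - 8)² + (-3 - 6)² + (1 - 3)²)
= √((-18)² + (-4)² + (-9)² + (-2)²) = √(324 + 16 + 81 + 4) = √425 ≈ 20.6155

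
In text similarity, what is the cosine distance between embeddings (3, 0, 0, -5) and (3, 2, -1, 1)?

With u = (3, 0, 0, -5), v = (3, 2, -1, 1):
u·v = 3·3 + 0·2 + 0·(-1) + (-5)·1 = 9 + 0 + 0 + (-5) = 4.
|u| = √(3² + 0² + 0² + (-5)²) = √34, |v| = √(3² + 2² + (-1)² + 1²) = √15, so |u||v| = √(34·15) = √510.
cos θ = (u·v)/(|u||v|) = 4/√510 ≈ 0.1771
Cosine distance = 1 - cos θ ≈ 1 - 0.1771 = 0.8229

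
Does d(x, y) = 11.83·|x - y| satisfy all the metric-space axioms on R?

Yes. Since |x - y| is a metric on R and 11.83 > 0, the positive scalar multiple 11.83·|x - y| is also a metric: scaling by a positive constant preserves non-negativity, identity (d=0 ⟺ |x-y|=0 ⟺ x=y), symmetry, and the triangle inequality.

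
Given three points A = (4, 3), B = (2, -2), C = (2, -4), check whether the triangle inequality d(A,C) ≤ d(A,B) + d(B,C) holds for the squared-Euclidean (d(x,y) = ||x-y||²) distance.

d(A,B) = 2² + 5² = 29, d(B,C) = 0² + 2² = 4, d(A,C) = 2² + 7² = 53.
d(A,C) = 53 > 29 + 4 = 33. Triangle inequality is VIOLATED. (Squared-Euclidean is not a metric — this is a counterexample.)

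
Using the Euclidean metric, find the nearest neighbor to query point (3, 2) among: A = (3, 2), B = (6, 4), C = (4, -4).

Distances: d(A) = 0, d(B) ≈ 3.6056, d(C) ≈ 6.0828. Nearest: A = (3, 2) with distance 0.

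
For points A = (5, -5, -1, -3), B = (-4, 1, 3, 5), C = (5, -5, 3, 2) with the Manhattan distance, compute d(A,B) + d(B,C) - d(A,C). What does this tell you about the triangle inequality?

d(A,B) = 9 + 6 + 4 + 8 = 27, d(B,C) = 9 + 6 + 0 + 3 = 18, d(A,C) = 0 + 0 + 4 + 5 = 9.
d(A,B) + d(B,C) - d(A,C) = 27 + 18 - 9 = 45 - 9 = 36. This is ≥ 0, so the triangle inequality holds for these points.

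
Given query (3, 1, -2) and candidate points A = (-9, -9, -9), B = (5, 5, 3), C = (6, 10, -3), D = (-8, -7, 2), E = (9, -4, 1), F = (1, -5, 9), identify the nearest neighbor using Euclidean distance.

Distances: d(A) ≈ 17.1172, d(B) ≈ 6.7082, d(C) ≈ 9.5394, d(D) ≈ 14.1774, d(E) ≈ 8.3666, d(F) ≈ 12.6886. Nearest: B = (5, 5, 3) with distance 6.7082.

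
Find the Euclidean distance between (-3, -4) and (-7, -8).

√(Σ(x_i - y_i)²) = √((-3 - (-7))² + (-4 - (-8))²)
= √(4² + 4²) = √(16 + 16) = √32 ≈ 5.6569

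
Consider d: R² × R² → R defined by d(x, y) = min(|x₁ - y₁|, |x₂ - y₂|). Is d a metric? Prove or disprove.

No. d fails identity of indiscernibles: take x = (3, 0) and y = (3, 6). Then d(x,y) = min(|3 - 3|, |0 - 6|) = min(0, 6) = 0, yet x ≠ y.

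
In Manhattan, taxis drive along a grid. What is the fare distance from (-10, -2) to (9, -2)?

Σ|x_i - y_i| = |-10 - 9| + |-2 - (-2)| = 19 + 0 = 19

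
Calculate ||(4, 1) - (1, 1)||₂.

√(Σ(x_i - y_i)²) = √((4 - 1)² + (1 - 1)²)
= √(3² + 0²) = √(9 + 0) = √9 = 3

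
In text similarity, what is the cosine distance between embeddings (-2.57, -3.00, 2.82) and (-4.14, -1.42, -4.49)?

With u = (-2.57, -3.00, 2.82), v = (-4.14, -1.42, -4.49):
u·v = (-2.57)·(-4.14) + (-3)·(-1.42) + 2.82·(-4.49) = 10.6398 + 4.26 + (-12.6618) = 2.238.
|u| = √((-2.57)² + (-3)² + 2.82²) = √(6.6049 + 9 + 7.9524) = √23.5573, |v| = √((-4.14)² + (-1.42)² + (-4.49)²) = √(17.1396 + 2.0164 + 20.1601) = √39.3161.
cos θ = (u·v)/(|u||v|) = 2.238/(√23.5573·√39.3161) ≈ 0.0735
Cosine distance = 1 - cos θ ≈ 1 - 0.0735 = 0.9265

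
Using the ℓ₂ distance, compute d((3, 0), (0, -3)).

(Σ|x_i - y_i|^2)^(1/2) = (|3 - 0|^2 + |0 - (-3)|^2)^(1/2)
= (3^2 + 3^2)^(1/2) = (9 + 9)^(1/2) = (18)^(1/2) ≈ 4.2426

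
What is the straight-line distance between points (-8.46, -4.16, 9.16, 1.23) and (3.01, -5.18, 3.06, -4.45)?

√(Σ(x_i - y_i)²) = √((-8.46 - 3.01)² + (-4.16 - (-5.18))² + (9.16 - 3.06)² + (1.23 - (-4.45))²)
= √((-11.47)² + 1.02² + 6.1² + 5.68²) = √(131.5609 + 1.0404 + 37.21 + 32.2624) = √202.0737 ≈ 14.2153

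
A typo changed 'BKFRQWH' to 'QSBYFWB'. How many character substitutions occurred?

Differing positions: 1, 2, 3, 4, 5, 7. Hamming distance = 6.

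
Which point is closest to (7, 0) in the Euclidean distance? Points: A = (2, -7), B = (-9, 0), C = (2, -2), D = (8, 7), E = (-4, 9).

Distances: d(A) ≈ 8.6023, d(B) = 16, d(C) ≈ 5.3852, d(D) ≈ 7.0711, d(E) ≈ 14.2127. Nearest: C = (2, -2) with distance 5.3852.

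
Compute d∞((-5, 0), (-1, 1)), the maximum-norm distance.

max(|x_i - y_i|) = max(|-5 - (-1)|, |0 - 1|) = max(4, 1) = 4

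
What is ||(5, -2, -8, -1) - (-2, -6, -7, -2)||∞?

max(|x_i - y_i|) = max(|5 - (-2)|, |-2 - (-6)|, |-8 - (-7)|, |-1 - (-2)|) = max(7, 4, 1, 1) = 7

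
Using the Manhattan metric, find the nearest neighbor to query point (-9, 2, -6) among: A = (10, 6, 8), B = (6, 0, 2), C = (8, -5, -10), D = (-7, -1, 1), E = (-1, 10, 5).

Distances: d(A) = 37, d(B) = 25, d(C) = 28, d(D) = 12, d(E) = 27. Nearest: D = (-7, -1, 1) with distance 12.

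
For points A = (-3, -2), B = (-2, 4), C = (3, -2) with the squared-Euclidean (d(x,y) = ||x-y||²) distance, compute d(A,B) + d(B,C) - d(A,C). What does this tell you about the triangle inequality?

d(A,B) = 1² + 6² = 37, d(B,C) = 5² + 6² = 61, d(A,C) = 6² + 0² = 36.
d(A,B) + d(B,C) - d(A,C) = 37 + 61 - 36 = 98 - 36 = 62. This is ≥ 0, so the triangle inequality holds for these points.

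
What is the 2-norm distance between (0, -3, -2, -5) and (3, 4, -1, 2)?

(Σ|x_i - y_i|^2)^(1/2) = (|0 - 3|^2 + |-3 - 4|^2 + |-2 - (-1)|^2 + |-5 - 2|^2)^(1/2)
= (3^2 + 7^2 + 1^2 + 7^2)^(1/2) = (9 + 49 + 1 + 49)^(1/2) = (108)^(1/2) ≈ 10.3923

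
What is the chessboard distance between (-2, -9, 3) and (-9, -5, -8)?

max(|x_i - y_i|) = max(|-2 - (-9)|, |-9 - (-5)|, |3 - (-8)|) = max(7, 4, 11) = 11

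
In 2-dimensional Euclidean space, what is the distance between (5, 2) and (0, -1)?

√(Σ(x_i - y_i)²) = √((5 - 0)² + (2 - (-1))²)
= √(5² + 3²) = √(25 + 9) = √34 ≈ 5.831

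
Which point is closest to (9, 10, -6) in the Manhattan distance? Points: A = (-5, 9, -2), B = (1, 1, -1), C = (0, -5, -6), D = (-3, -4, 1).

Distances: d(A) = 19, d(B) = 22, d(C) = 24, d(D) = 33. Nearest: A = (-5, 9, -2) with distance 19.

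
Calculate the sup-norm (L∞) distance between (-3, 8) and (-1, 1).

max(|x_i - y_i|) = max(|-3 - (-1)|, |8 - 1|) = max(2, 7) = 7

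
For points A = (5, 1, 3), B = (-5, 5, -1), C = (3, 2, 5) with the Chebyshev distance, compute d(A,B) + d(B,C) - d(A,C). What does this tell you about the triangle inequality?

d(A,B) = max(10, 4, 4) = 10, d(B,C) = max(8, 3, 6) = 8, d(A,C) = max(2, 1, 2) = 2.
d(A,B) + d(B,C) - d(A,C) = 10 + 8 - 2 = 18 - 2 = 16. This is ≥ 0, so the triangle inequality holds for these points.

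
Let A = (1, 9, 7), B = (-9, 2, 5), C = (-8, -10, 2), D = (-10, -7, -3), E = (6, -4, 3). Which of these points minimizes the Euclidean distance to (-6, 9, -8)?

Distances: d(A) ≈ 16.5529, d(B) ≈ 15.0665, d(C) ≈ 21.5639, d(D) ≈ 17.2337, d(E) ≈ 20.8327. Nearest: B = (-9, 2, 5) with distance 15.0665.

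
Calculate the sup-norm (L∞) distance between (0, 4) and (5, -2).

max(|x_i - y_i|) = max(|0 - 5|, |4 - (-2)|) = max(5, 6) = 6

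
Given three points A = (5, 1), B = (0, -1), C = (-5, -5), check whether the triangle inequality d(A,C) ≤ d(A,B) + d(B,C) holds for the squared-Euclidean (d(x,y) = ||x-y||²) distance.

d(A,B) = 5² + 2² = 29, d(B,C) = 5² + 4² = 41, d(A,C) = 10² + 6² = 136.
d(A,C) = 136 > 29 + 41 = 70. Triangle inequality is VIOLATED. (Squared-Euclidean is not a metric — this is a counterexample.)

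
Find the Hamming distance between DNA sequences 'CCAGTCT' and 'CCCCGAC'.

Differing positions: 3, 4, 5, 6, 7. Hamming distance = 5.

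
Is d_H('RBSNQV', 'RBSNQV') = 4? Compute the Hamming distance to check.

Differing positions: none. Hamming distance = 0, so the claim that d_H = 4 is false.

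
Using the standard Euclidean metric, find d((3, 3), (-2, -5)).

√(Σ(x_i - y_i)²) = √((3 - (-2))² + (3 - (-5))²)
= √(5² + 8²) = √(25 + 64) = √89 ≈ 9.434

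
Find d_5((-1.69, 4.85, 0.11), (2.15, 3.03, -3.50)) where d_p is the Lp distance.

(Σ|x_i - y_i|^5)^(1/5) = (|-1.69 - 2.15|^5 + |4.85 - 3.03|^5 + |0.11 - (-3.5)|^5)^(1/5)
= (3.84^5 + 1.82^5 + 3.61^5)^(1/5) ≈ (834.9416 + 19.969 + 613.1066)^(1/5) = (1468.0172)^(1/5) ≈ 4.2988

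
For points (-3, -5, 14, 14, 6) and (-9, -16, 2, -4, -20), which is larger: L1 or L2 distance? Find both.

L1 = |-3 - (-9)| + |-5 - (-16)| + |14 - 2| + |14 - (-4)| + |6 - (-20)| = 6 + 11 + 12 + 18 + 26 = 73
L2 = √(6² + 11² + 12² + 18² + 26²) = √1301 ≈ 36.0694
L1 ≥ L2 always (equality iff movement is along one axis); L1 > L2 here.
Ratio L1/L2 = 73/√1301 ≈ 2.0239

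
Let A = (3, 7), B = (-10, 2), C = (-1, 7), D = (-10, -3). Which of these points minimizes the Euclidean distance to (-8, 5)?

Distances: d(A) ≈ 11.1803, d(B) ≈ 3.6056, d(C) ≈ 7.2801, d(D) ≈ 8.2462. Nearest: B = (-10, 2) with distance 3.6056.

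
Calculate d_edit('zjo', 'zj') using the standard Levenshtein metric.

Let D[i][j] be the edit distance between the first i characters of 'zjo' and the first j characters of 'zj', with D[i][0] = i, D[0][j] = j, and D[i][j] = D[i-1][j-1] if the characters match, else 1 + min(D[i-1][j], D[i][j-1], D[i-1][j-1]). Filling the table (rows: prefixes of 'zjo', columns: prefixes of 'zj'):
     ε  z  j
  ε  0  1  2
  z  1  0  1
  j  2  1  0
  o  3  2  1
The bottom-right entry gives D[3][2] = 1, so no sequence of fewer than 1 edit works. Backtracking through the table gives one optimal edit sequence (1 edit):
  zjo → zj (del o @3)
Edit distance = 1.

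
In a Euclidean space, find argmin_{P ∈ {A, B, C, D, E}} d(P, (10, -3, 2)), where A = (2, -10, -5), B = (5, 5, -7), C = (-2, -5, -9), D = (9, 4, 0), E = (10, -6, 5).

Distances: d(A) ≈ 12.7279, d(B) ≈ 13.0384, d(C) ≈ 16.4012, d(D) ≈ 7.3485, d(E) ≈ 4.2426. Nearest: E = (10, -6, 5) with distance 4.2426.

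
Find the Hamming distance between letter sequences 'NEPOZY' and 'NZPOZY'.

Differing positions: 2. Hamming distance = 1.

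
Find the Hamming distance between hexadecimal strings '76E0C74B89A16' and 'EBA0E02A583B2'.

Differing positions: 1, 2, 3, 5, 6, 7, 8, 9, 10, 11, 12, 13. Hamming distance = 12.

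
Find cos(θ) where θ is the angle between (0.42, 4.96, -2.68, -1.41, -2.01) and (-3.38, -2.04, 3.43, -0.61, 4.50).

With u = (0.42, 4.96, -2.68, -1.41, -2.01), v = (-3.38, -2.04, 3.43, -0.61, 4.50):
u·v = 0.42·(-3.38) + 4.96·(-2.04) + (-2.68)·3.43 + (-1.41)·(-0.61) + (-2.01)·4.5 = (-1.4196) + (-10.1184) + (-9.1924) + 0.8601 + (-9.045) = -28.9153.
|u| = √(0.42² + 4.96² + (-2.68)² + (-1.41)² + (-2.01)²) = √(0.1764 + 24.6016 + 7.1824 + 1.9881 + 4.0401) = √37.9886, |v| = √((-3.38)² + (-2.04)² + 3.43² + (-0.61)² + 4.5²) = √(11.4244 + 4.1616 + 11.7649 + 0.3721 + 20.25) = √47.973.
cos θ = (u·v)/(|u||v|) = -28.9153/(√37.9886·√47.973) ≈ -0.6773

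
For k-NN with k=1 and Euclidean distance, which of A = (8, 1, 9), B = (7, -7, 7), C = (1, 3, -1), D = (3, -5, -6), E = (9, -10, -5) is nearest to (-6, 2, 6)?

Distances: d(A) ≈ 14.3527, d(B) ≈ 15.843, d(C) ≈ 9.9499, d(D) ≈ 16.5529, d(E) ≈ 22.1359. Nearest: C = (1, 3, -1) with distance 9.9499.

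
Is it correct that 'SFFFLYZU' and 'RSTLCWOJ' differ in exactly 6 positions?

Differing positions: 1, 2, 3, 4, 5, 6, 7, 8. Hamming distance = 8, so the claim that d_H = 6 is false.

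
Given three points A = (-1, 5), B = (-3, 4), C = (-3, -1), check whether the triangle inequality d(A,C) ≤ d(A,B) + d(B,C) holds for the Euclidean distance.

d(A,B) = √(2² + 1²) = √5 ≈ 2.2361, d(B,C) = √(0² + 5²) = √25 = 5, d(A,C) = √(2² + 6²) = √40 ≈ 6.3246.
d(A,C) ≈ 6.3246 ≤ 2.2361 + 5 = 7.2361. Triangle inequality is satisfied.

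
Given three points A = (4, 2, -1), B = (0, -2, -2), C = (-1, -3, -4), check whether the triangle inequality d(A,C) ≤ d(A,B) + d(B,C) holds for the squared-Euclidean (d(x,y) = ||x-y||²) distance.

d(A,B) = 4² + 4² + 1² = 33, d(B,C) = 1² + 1² + 2² = 6, d(A,C) = 5² + 5² + 3² = 59.
d(A,C) = 59 > 33 + 6 = 39. Triangle inequality is VIOLATED. (Squared-Euclidean is not a metric — this is a counterexample.)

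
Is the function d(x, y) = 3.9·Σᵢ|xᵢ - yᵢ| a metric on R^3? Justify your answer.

Yes. The L1 (Manhattan) norm induces a metric on R^3, and multiplying a metric by a positive constant 3.9 > 0 preserves all four axioms: non-negativity (3.9·||x-y|| ≥ 0), identity (3.9·||x-y|| = 0 ⟺ ||x-y|| = 0 ⟺ x = y), symmetry (||x-y|| = ||y-x||), and the triangle inequality (3.9·||x-z|| ≤ 3.9·||x-y|| + 3.9·||y-z||). So d is a metric.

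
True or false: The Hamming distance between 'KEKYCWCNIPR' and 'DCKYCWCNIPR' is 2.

Differing positions: 1, 2. Hamming distance = 2, so the claim is true.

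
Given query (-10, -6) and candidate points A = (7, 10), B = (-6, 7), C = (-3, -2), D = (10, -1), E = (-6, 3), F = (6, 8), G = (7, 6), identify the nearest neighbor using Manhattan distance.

Distances: d(A) = 33, d(B) = 17, d(C) = 11, d(D) = 25, d(E) = 13, d(F) = 30, d(G) = 29. Nearest: C = (-3, -2) with distance 11.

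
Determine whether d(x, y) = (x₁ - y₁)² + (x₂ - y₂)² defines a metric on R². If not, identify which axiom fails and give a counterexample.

No. The squared Euclidean distance fails the triangle inequality. Counterexample: x = (0, 0), y = (3, 2), z = (6, 4). d(x,z) = 6² + 4² = 52, but d(x,y) + d(y,z) = (3² + 2²) + (3² + 2²) = 13 + 13 = 26. Since 52 > 26, the triangle inequality is violated. (Note: √d, the ordinary Euclidean distance, IS a metric.)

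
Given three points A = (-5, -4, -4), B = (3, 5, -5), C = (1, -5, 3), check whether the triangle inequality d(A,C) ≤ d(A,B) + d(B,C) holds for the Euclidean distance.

d(A,B) = √(8² + 9² + 1²) = √146 ≈ 12.083, d(B,C) = √(2² + 10² + 8²) = √168 ≈ 12.9615, d(A,C) = √(6² + 1² + 7²) = √86 ≈ 9.2736.
d(A,C) ≈ 9.2736 ≤ 12.083 + 12.9615 = 25.0445. Triangle inequality is satisfied.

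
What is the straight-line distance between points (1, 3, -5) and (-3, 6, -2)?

√(Σ(x_i - y_i)²) = √((1 - (-3))² + (3 - 6)² + (-5 - (-2))²)
= √(4² + (-3)² + (-3)²) = √(16 + 9 + 9) = √34 ≈ 5.831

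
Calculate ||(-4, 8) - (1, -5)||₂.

√(Σ(x_i - y_i)²) = √((-4 - 1)² + (8 - (-5))²)
= √((-5)² + 13²) = √(25 + 169) = √194 ≈ 13.9284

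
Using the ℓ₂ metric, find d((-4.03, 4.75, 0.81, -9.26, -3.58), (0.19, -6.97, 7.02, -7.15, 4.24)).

√(Σ(x_i - y_i)²) = √((-4.03 - 0.19)² + (4.75 - (-6.97))² + (0.81 - 7.02)² + (-9.26 - (-7.15))² + (-3.58 - 4.24)²)
= √((-4.22)² + 11.72² + (-6.21)² + (-2.11)² + (-7.82)²) = √(17.8084 + 137.3584 + 38.5641 + 4.4521 + 61.1524) = √259.3354 ≈ 16.1039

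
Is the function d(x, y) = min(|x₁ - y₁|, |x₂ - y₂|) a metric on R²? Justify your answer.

No. d fails identity of indiscernibles: take x = (4, 0) and y = (4, 4). Then d(x,y) = min(|4 - 4|, |0 - 4|) = min(0, 4) = 0, yet x ≠ y.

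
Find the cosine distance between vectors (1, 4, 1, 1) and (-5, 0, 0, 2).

With u = (1, 4, 1, 1), v = (-5, 0, 0, 2):
u·v = 1·(-5) + 4·0 + 1·0 + 1·2 = (-5) + 0 + 0 + 2 = -3.
|u| = √(1² + 4² + 1² + 1²) = √19, |v| = √((-5)² + 0² + 0² + 2²) = √29, so |u||v| = √(19·29) = √551.
cos θ = (u·v)/(|u||v|) = -3/√551 ≈ -0.1278
Cosine distance = 1 - cos θ ≈ 1 - (-0.1278) = 1.1278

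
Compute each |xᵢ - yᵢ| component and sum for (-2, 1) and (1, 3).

Σ|x_i - y_i| = |-2 - 1| + |1 - 3| = 3 + 2 = 5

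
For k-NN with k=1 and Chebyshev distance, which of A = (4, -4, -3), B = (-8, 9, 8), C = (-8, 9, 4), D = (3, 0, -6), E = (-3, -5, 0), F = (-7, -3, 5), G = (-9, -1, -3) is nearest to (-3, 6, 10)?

Distances: d(A) = 13, d(B) = 5, d(C) = 6, d(D) = 16, d(E) = 11, d(F) = 9, d(G) = 13. Nearest: B = (-8, 9, 8) with distance 5.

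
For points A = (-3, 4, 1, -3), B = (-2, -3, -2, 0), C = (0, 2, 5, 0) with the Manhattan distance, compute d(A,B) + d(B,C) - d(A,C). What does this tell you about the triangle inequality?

d(A,B) = 1 + 7 + 3 + 3 = 14, d(B,C) = 2 + 5 + 7 + 0 = 14, d(A,C) = 3 + 2 + 4 + 3 = 12.
d(A,B) + d(B,C) - d(A,C) = 14 + 14 - 12 = 28 - 12 = 16. This is ≥ 0, so the triangle inequality holds for these points.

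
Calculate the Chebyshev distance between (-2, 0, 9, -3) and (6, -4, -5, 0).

max(|x_i - y_i|) = max(|-2 - 6|, |0 - (-4)|, |9 - (-5)|, |-3 - 0|) = max(8, 4, 14, 3) = 14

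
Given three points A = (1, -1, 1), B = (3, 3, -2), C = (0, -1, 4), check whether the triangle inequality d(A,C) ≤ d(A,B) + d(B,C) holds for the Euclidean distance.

d(A,B) = √(2² + 4² + 3²) = √29 ≈ 5.3852, d(B,C) = √(3² + 4² + 6²) = √61 ≈ 7.8102, d(A,C) = √(1² + 0² + 3²) = √10 ≈ 3.1623.
d(A,C) ≈ 3.1623 ≤ 5.3852 + 7.8102 = 13.1954. Triangle inequality is satisfied.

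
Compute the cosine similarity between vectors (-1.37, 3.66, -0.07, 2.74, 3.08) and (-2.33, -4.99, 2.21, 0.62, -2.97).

With u = (-1.37, 3.66, -0.07, 2.74, 3.08), v = (-2.33, -4.99, 2.21, 0.62, -2.97):
u·v = (-1.37)·(-2.33) + 3.66·(-4.99) + (-0.07)·2.21 + 2.74·0.62 + 3.08·(-2.97) = 3.1921 + (-18.2634) + (-0.1547) + 1.6988 + (-9.1476) = -22.6748.
|u| = √((-1.37)² + 3.66² + (-0.07)² + 2.74² + 3.08²) = √(1.8769 + 13.3956 + 0.0049 + 7.5076 + 9.4864) = √32.2714, |v| = √((-2.33)² + (-4.99)² + 2.21² + 0.62² + (-2.97)²) = √(5.4289 + 24.9001 + 4.8841 + 0.3844 + 8.8209) = √44.4184.
cos θ = (u·v)/(|u||v|) = -22.6748/(√32.2714·√44.4184) ≈ -0.5989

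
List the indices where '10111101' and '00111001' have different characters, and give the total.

Differing positions: 1, 6. Hamming distance = 2.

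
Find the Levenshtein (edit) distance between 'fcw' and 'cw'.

Let D[i][j] be the edit distance between the first i characters of 'fcw' and the first j characters of 'cw', with D[i][0] = i, D[0][j] = j, and D[i][j] = D[i-1][j-1] if the characters match, else 1 + min(D[i-1][j], D[i][j-1], D[i-1][j-1]). Filling the table (rows: prefixes of 'fcw', columns: prefixes of 'cw'):
     ε  c  w
  ε  0  1  2
  f  1  1  2
  c  2  1  2
  w  3  2  1
The bottom-right entry gives D[3][2] = 1, so no sequence of fewer than 1 edit works. Backtracking through the table gives one optimal edit sequence (1 edit):
  fcw → cw (del f @1)
Edit distance = 1.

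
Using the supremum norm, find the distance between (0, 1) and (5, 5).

max(|x_i - y_i|) = max(|0 - 5|, |1 - 5|) = max(5, 4) = 5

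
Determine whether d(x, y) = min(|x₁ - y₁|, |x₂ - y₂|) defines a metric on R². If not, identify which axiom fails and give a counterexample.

No. d fails identity of indiscernibles: take x = (4, 0) and y = (4, 5). Then d(x,y) = min(|4 - 4|, |0 - 5|) = min(0, 5) = 0, yet x ≠ y.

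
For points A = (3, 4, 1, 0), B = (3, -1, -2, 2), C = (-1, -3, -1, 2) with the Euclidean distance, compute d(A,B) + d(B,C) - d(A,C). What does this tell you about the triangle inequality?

d(A,B) = √(0² + 5² + 3² + 2²) = √38 ≈ 6.1644, d(B,C) = √(4² + 2² + 1² + 0²) = √21 ≈ 4.5826, d(A,C) = √(4² + 7² + 2² + 2²) = √73 ≈ 8.544.
d(A,B) + d(B,C) - d(A,C) = 6.1644 + 4.5826 - 8.544 = 10.747 - 8.544 = 2.203 (to 4 decimal places). This is ≥ 0, so the triangle inequality holds for these points.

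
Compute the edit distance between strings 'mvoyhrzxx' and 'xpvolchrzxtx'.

Let D[i][j] be the edit distance between the first i characters of 'mvoyhrzxx' and the first j characters of 'xpvolchrzxtx', with D[i][0] = i, D[0][j] = j, and D[i][j] = D[i-1][j-1] if the characters match, else 1 + min(D[i-1][j], D[i][j-1], D[i-1][j-1]). Filling the table (rows: prefixes of 'mvoyhrzxx', columns: prefixes of 'xpvolchrzxtx'):
     ε  x  p  v  o  l  c  h  r  z  x  t  x
  ε  0  1  2  3  4  5  6  7  8  9 10 11 12
  m  1  1  2  3  4  5  6  7  8  9 10 11 12
  v  2  2  2  2  3  4  5  6  7  8  9 10 11
  o  3  3  3  3  2  3  4  5  6  7  8  9 10
  y  4  4  4  4  3  3  4  5  6  7  8  9 10
  h  5  5  5  5  4  4  4  4  5  6  7  8  9
  r  6  6  6  6  5  5  5  5  4  5  6  7  8
  z  7  7  7  7  6  6  6  6  5  4  5  6  7
  x  8  7  8  8  7  7  7  7  6  5  4  5  6
  x  9  8  8  9  8  8  8  8  7  6  5  5  5
The bottom-right entry gives D[9][12] = 5, so no sequence of fewer than 5 edits works. Backtracking through the table gives one optimal edit sequence (5 edits):
  mvoyhrzxx → xmvoyhrzxx (ins x @1)
  xmvoyhrzxx → xpvoyhrzxx (sub m→p @2)
  xpvoyhrzxx → xpvolyhrzxx (ins l @5)
  xpvolyhrzxx → xpvolchrzxx (sub y→c @6)
  xpvolchrzxx → xpvolchrzxtx (ins t @11)
Edit distance = 5.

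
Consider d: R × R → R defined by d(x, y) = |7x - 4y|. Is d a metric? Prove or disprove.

No. d fails symmetry: d(3, 6) = |7·3 - 4·6| = |-3| = 3, but d(6, 3) = |7·6 - 4·3| = |30| = 30. Since 3 ≠ 30, d(x,y) ≠ d(y,x) in general.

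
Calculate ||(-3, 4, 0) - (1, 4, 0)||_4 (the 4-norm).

(Σ|x_i - y_i|^4)^(1/4) = (|-3 - 1|^4 + |4 - 4|^4 + |0 - 0|^4)^(1/4)
= (4^4 + 0^4 + 0^4)^(1/4) = (256 + 0 + 0)^(1/4) = (256)^(1/4) = 4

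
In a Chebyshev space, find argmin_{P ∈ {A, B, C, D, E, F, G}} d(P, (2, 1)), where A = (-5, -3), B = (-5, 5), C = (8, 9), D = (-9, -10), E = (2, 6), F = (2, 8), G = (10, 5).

Distances: d(A) = 7, d(B) = 7, d(C) = 8, d(D) = 11, d(E) = 5, d(F) = 7, d(G) = 8. Nearest: E = (2, 6) with distance 5.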